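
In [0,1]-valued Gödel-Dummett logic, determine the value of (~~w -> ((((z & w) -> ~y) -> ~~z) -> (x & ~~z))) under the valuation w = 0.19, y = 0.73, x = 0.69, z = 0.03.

~w: Gödel ¬ of 0.19 = 0 (operand ≠ 0)
~~w: Gödel ¬ of 0 = 1 (operand is 0)
(z & w) = min(0.03, 0.19) = 0.03
~y: Gödel ¬ of 0.73 = 0 (operand ≠ 0)
((z & w) -> ~y): 0.03 > 0, so result = 0
~z: Gödel ¬ of 0.03 = 0 (operand ≠ 0)
~~z: Gödel ¬ of 0 = 1 (operand is 0)
(((z & w) -> ~y) -> ~~z): 0 ≤ 1, so result = 1
~z: Gödel ¬ of 0.03 = 0 (operand ≠ 0)
~~z: Gödel ¬ of 0 = 1 (operand is 0)
(x & ~~z) = min(0.69, 1) = 0.69
((((z & w) -> ~y) -> ~~z) -> (x & ~~z)): 1 > 0.69, so result = 0.69
(~~w -> ((((z & w) -> ~y) -> ~~z) -> (x & ~~z))): 1 > 0.69, so result = 0.69

0.69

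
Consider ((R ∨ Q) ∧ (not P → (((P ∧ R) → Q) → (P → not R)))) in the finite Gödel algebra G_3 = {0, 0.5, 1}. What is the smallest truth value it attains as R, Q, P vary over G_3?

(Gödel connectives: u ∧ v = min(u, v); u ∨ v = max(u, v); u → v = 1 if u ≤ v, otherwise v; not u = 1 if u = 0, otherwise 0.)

The minimum is attained at R = 0, Q = 0, P = 0:
  (R ∨ Q) = max(0, 0) = 0
  not P: Gödel ¬ of 0 = 1 (operand is 0)
  (P ∧ R) = min(0, 0) = 0
  ((P ∧ R) → Q): 0 ≤ 0, so result = 1
  not R: Gödel ¬ of 0 = 1 (operand is 0)
  (P → not R): 0 ≤ 1, so result = 1
  (((P ∧ R) → Q) → (P → not R)): 1 ≤ 1, so result = 1
  (not P → (((P ∧ R) → Q) → (P → not R))): 1 ≤ 1, so result = 1
  ((R ∨ Q) ∧ (not P → (((P ∧ R) → Q) → (P → not R)))) = min(0, 1) = 0
Checking all 27 assignments confirms none give a value below 0.00.

0.00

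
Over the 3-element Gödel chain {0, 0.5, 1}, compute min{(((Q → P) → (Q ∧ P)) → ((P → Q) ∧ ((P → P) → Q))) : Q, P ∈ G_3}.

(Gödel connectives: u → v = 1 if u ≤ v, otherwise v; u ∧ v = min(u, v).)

The minimum is attained at Q = 0.5, P = 0:
  (Q → P): 0.5 > 0, so result = 0
  (Q ∧ P) = min(0.5, 0) = 0
  ((Q → P) → (Q ∧ P)): 0 ≤ 0, so result = 1
  (P → Q): 0 ≤ 0.5, so result = 1
  (P → P): 0 ≤ 0, so result = 1
  ((P → P) → Q): 1 > 0.5, so result = 0.5
  ((P → Q) ∧ ((P → P) → Q)) = min(1, 0.5) = 0.5
  (((Q → P) → (Q ∧ P)) → ((P → Q) ∧ ((P → P) → Q))): 1 > 0.5, so result = 0.5
Checking all 9 assignments confirms none give a value below 0.50.

0.50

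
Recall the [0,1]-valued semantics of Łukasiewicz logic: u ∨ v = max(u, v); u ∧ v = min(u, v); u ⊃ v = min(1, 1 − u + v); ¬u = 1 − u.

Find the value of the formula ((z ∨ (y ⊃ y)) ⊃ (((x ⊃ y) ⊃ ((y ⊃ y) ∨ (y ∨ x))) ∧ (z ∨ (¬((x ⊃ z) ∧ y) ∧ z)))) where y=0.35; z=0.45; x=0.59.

0.45

(y ⊃ y): min(1, 1 − 0.35 + 0.35) = 1
(z ∨ (y ⊃ y)) = max(0.45, 1) = 1
(x ⊃ y): min(1, 1 − 0.59 + 0.35) = 0.76
(y ⊃ y): min(1, 1 − 0.35 + 0.35) = 1
(y ∨ x) = max(0.35, 0.59) = 0.59
((y ⊃ y) ∨ (y ∨ x)) = max(1, 0.59) = 1
((x ⊃ y) ⊃ ((y ⊃ y) ∨ (y ∨ x))): min(1, 1 − 0.76 + 1) = 1
(x ⊃ z): min(1, 1 − 0.59 + 0.45) = 0.86
((x ⊃ z) ∧ y) = min(0.86, 0.35) = 0.35
¬((x ⊃ z) ∧ y): Łukasiewicz ¬ gives 1 − 0.35 = 0.65
(¬((x ⊃ z) ∧ y) ∧ z) = min(0.65, 0.45) = 0.45
(z ∨ (¬((x ⊃ z) ∧ y) ∧ z)) = max(0.45, 0.45) = 0.45
(((x ⊃ y) ⊃ ((y ⊃ y) ∨ (y ∨ x))) ∧ (z ∨ (¬((x ⊃ z) ∧ y) ∧ z))) = min(1, 0.45) = 0.45
((z ∨ (y ⊃ y)) ⊃ (((x ⊃ y) ⊃ ((y ⊃ y) ∨ (y ∨ x))) ∧ (z ∨ (¬((x ⊃ z) ∧ y) ∧ z)))): min(1, 1 − 1 + 0.45) = 0.45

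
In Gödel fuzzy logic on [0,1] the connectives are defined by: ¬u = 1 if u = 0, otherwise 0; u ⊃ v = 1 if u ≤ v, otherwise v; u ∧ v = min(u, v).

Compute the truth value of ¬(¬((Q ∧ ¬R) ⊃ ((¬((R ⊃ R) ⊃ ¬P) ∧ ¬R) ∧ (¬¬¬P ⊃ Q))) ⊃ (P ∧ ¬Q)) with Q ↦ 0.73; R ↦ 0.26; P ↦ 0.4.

0.00

¬R: Gödel ¬ of 0.26 = 0 (operand ≠ 0)
(Q ∧ ¬R) = min(0.73, 0) = 0
(R ⊃ R): 0.26 ≤ 0.26, so result = 1
¬P: Gödel ¬ of 0.4 = 0 (operand ≠ 0)
((R ⊃ R) ⊃ ¬P): 1 > 0, so result = 0
¬((R ⊃ R) ⊃ ¬P): Gödel ¬ of 0 = 1 (operand is 0)
¬R: Gödel ¬ of 0.26 = 0 (operand ≠ 0)
(¬((R ⊃ R) ⊃ ¬P) ∧ ¬R) = min(1, 0) = 0
¬P: Gödel ¬ of 0.4 = 0 (operand ≠ 0)
¬¬P: Gödel ¬ of 0 = 1 (operand is 0)
¬¬¬P: Gödel ¬ of 1 = 0 (operand ≠ 0)
(¬¬¬P ⊃ Q): 0 ≤ 0.73, so result = 1
((¬((R ⊃ R) ⊃ ¬P) ∧ ¬R) ∧ (¬¬¬P ⊃ Q)) = min(0, 1) = 0
((Q ∧ ¬R) ⊃ ((¬((R ⊃ R) ⊃ ¬P) ∧ ¬R) ∧ (¬¬¬P ⊃ Q))): 0 ≤ 0, so result = 1
¬((Q ∧ ¬R) ⊃ ((¬((R ⊃ R) ⊃ ¬P) ∧ ¬R) ∧ (¬¬¬P ⊃ Q))): Gödel ¬ of 1 = 0 (operand ≠ 0)
¬Q: Gödel ¬ of 0.73 = 0 (operand ≠ 0)
(P ∧ ¬Q) = min(0.4, 0) = 0
(¬((Q ∧ ¬R) ⊃ ((¬((R ⊃ R) ⊃ ¬P) ∧ ¬R) ∧ (¬¬¬P ⊃ Q))) ⊃ (P ∧ ¬Q)): 0 ≤ 0, so result = 1
¬(¬((Q ∧ ¬R) ⊃ ((¬((R ⊃ R) ⊃ ¬P) ∧ ¬R) ∧ (¬¬¬P ⊃ Q))) ⊃ (P ∧ ¬Q)): Gödel ¬ of 1 = 0 (operand ≠ 0)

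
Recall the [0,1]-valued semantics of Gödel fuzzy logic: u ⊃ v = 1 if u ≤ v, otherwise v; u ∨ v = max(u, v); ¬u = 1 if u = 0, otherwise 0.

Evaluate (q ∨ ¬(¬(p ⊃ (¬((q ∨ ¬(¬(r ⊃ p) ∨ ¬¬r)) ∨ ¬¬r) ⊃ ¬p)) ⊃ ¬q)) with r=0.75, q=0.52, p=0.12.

(r ⊃ p): 0.75 > 0.12, so result = 0.12
¬(r ⊃ p): Gödel ¬ of 0.12 = 0 (operand ≠ 0)
¬r: Gödel ¬ of 0.75 = 0 (operand ≠ 0)
¬¬r: Gödel ¬ of 0 = 1 (operand is 0)
(¬(r ⊃ p) ∨ ¬¬r) = max(0, 1) = 1
¬(¬(r ⊃ p) ∨ ¬¬r): Gödel ¬ of 1 = 0 (operand ≠ 0)
(q ∨ ¬(¬(r ⊃ p) ∨ ¬¬r)) = max(0.52, 0) = 0.52
¬r: Gödel ¬ of 0.75 = 0 (operand ≠ 0)
¬¬r: Gödel ¬ of 0 = 1 (operand is 0)
((q ∨ ¬(¬(r ⊃ p) ∨ ¬¬r)) ∨ ¬¬r) = max(0.52, 1) = 1
¬((q ∨ ¬(¬(r ⊃ p) ∨ ¬¬r)) ∨ ¬¬r): Gödel ¬ of 1 = 0 (operand ≠ 0)
¬p: Gödel ¬ of 0.12 = 0 (operand ≠ 0)
(¬((q ∨ ¬(¬(r ⊃ p) ∨ ¬¬r)) ∨ ¬¬r) ⊃ ¬p): 0 ≤ 0, so result = 1
(p ⊃ (¬((q ∨ ¬(¬(r ⊃ p) ∨ ¬¬r)) ∨ ¬¬r) ⊃ ¬p)): 0.12 ≤ 1, so result = 1
¬(p ⊃ (¬((q ∨ ¬(¬(r ⊃ p) ∨ ¬¬r)) ∨ ¬¬r) ⊃ ¬p)): Gödel ¬ of 1 = 0 (operand ≠ 0)
¬q: Gödel ¬ of 0.52 = 0 (operand ≠ 0)
(¬(p ⊃ (¬((q ∨ ¬(¬(r ⊃ p) ∨ ¬¬r)) ∨ ¬¬r) ⊃ ¬p)) ⊃ ¬q): 0 ≤ 0, so result = 1
¬(¬(p ⊃ (¬((q ∨ ¬(¬(r ⊃ p) ∨ ¬¬r)) ∨ ¬¬r) ⊃ ¬p)) ⊃ ¬q): Gödel ¬ of 1 = 0 (operand ≠ 0)
(q ∨ ¬(¬(p ⊃ (¬((q ∨ ¬(¬(r ⊃ p) ∨ ¬¬r)) ∨ ¬¬r) ⊃ ¬p)) ⊃ ¬q)) = max(0.52, 0) = 0.52

0.52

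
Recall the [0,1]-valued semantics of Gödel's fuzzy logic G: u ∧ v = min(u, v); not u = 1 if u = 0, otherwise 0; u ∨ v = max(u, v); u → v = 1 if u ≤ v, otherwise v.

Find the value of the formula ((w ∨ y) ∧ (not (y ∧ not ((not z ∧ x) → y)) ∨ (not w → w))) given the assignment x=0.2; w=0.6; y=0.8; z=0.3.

(w ∨ y) = max(0.6, 0.8) = 0.8
not z: Gödel ¬ of 0.3 = 0 (operand ≠ 0)
(not z ∧ x) = min(0, 0.2) = 0
((not z ∧ x) → y): 0 ≤ 0.8, so result = 1
not ((not z ∧ x) → y): Gödel ¬ of 1 = 0 (operand ≠ 0)
(y ∧ not ((not z ∧ x) → y)) = min(0.8, 0) = 0
not (y ∧ not ((not z ∧ x) → y)): Gödel ¬ of 0 = 1 (operand is 0)
not w: Gödel ¬ of 0.6 = 0 (operand ≠ 0)
(not w → w): 0 ≤ 0.6, so result = 1
(not (y ∧ not ((not z ∧ x) → y)) ∨ (not w → w)) = max(1, 1) = 1
((w ∨ y) ∧ (not (y ∧ not ((not z ∧ x) → y)) ∨ (not w → w))) = min(0.8, 1) = 0.8

0.80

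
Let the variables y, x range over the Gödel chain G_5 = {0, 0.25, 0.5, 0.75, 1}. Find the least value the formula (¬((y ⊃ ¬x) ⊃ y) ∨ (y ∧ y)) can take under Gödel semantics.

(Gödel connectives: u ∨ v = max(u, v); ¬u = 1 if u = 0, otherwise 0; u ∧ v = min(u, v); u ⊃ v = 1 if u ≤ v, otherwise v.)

The minimum is attained at y = 0.25, x = 0:
  ¬x: Gödel ¬ of 0 = 1 (operand is 0)
  (y ⊃ ¬x): 0.25 ≤ 1, so result = 1
  ((y ⊃ ¬x) ⊃ y): 1 > 0.25, so result = 0.25
  ¬((y ⊃ ¬x) ⊃ y): Gödel ¬ of 0.25 = 0 (operand ≠ 0)
  (y ∧ y) = min(0.25, 0.25) = 0.25
  (¬((y ⊃ ¬x) ⊃ y) ∨ (y ∧ y)) = max(0, 0.25) = 0.25
Checking all 25 assignments confirms none give a value below 0.25.

0.25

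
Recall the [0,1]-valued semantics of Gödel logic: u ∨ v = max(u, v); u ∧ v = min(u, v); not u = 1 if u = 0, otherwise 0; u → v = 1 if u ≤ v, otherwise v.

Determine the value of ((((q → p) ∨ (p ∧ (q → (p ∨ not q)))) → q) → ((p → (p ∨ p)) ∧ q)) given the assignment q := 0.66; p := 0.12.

0.66

(q → p): 0.66 > 0.12, so result = 0.12
not q: Gödel ¬ of 0.66 = 0 (operand ≠ 0)
(p ∨ not q) = max(0.12, 0) = 0.12
(q → (p ∨ not q)): 0.66 > 0.12, so result = 0.12
(p ∧ (q → (p ∨ not q))) = min(0.12, 0.12) = 0.12
((q → p) ∨ (p ∧ (q → (p ∨ not q)))) = max(0.12, 0.12) = 0.12
(((q → p) ∨ (p ∧ (q → (p ∨ not q)))) → q): 0.12 ≤ 0.66, so result = 1
(p ∨ p) = max(0.12, 0.12) = 0.12
(p → (p ∨ p)): 0.12 ≤ 0.12, so result = 1
((p → (p ∨ p)) ∧ q) = min(1, 0.66) = 0.66
((((q → p) ∨ (p ∧ (q → (p ∨ not q)))) → q) → ((p → (p ∨ p)) ∧ q)): 1 > 0.66, so result = 0.66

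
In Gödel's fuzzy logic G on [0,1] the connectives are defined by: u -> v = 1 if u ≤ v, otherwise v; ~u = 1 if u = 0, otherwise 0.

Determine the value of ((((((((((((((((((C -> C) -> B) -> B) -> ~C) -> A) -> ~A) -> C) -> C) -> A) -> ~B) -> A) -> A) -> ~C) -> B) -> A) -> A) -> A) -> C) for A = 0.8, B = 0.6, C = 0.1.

(C -> C): 0.1 ≤ 0.1, so result = 1
((C -> C) -> B): 1 > 0.6, so result = 0.6
(((C -> C) -> B) -> B): 0.6 ≤ 0.6, so result = 1
~C: Gödel ¬ of 0.1 = 0 (operand ≠ 0)
((((C -> C) -> B) -> B) -> ~C): 1 > 0, so result = 0
(((((C -> C) -> B) -> B) -> ~C) -> A): 0 ≤ 0.8, so result = 1
~A: Gödel ¬ of 0.8 = 0 (operand ≠ 0)
((((((C -> C) -> B) -> B) -> ~C) -> A) -> ~A): 1 > 0, so result = 0
(((((((C -> C) -> B) -> B) -> ~C) -> A) -> ~A) -> C): 0 ≤ 0.1, so result = 1
((((((((C -> C) -> B) -> B) -> ~C) -> A) -> ~A) -> C) -> C): 1 > 0.1, so result = 0.1
(((((((((C -> C) -> B) -> B) -> ~C) -> A) -> ~A) -> C) -> C) -> A): 0.1 ≤ 0.8, so result = 1
~B: Gödel ¬ of 0.6 = 0 (operand ≠ 0)
((((((((((C -> C) -> B) -> B) -> ~C) -> A) -> ~A) -> C) -> C) -> A) -> ~B): 1 > 0, so result = 0
(((((((((((C -> C) -> B) -> B) -> ~C) -> A) -> ~A) -> C) -> C) -> A) -> ~B) -> A): 0 ≤ 0.8, so result = 1
((((((((((((C -> C) -> B) -> B) -> ~C) -> A) -> ~A) -> C) -> C) -> A) -> ~B) -> A) -> A): 1 > 0.8, so result = 0.8
~C: Gödel ¬ of 0.1 = 0 (operand ≠ 0)
(((((((((((((C -> C) -> B) -> B) -> ~C) -> A) -> ~A) -> C) -> C) -> A) -> ~B) -> A) -> A) -> ~C): 0.8 > 0, so result = 0
((((((((((((((C -> C) -> B) -> B) -> ~C) -> A) -> ~A) -> C) -> C) -> A) -> ~B) -> A) -> A) -> ~C) -> B): 0 ≤ 0.6, so result = 1
(((((((((((((((C -> C) -> B) -> B) -> ~C) -> A) -> ~A) -> C) -> C) -> A) -> ~B) -> A) -> A) -> ~C) -> B) -> A): 1 > 0.8, so result = 0.8
((((((((((((((((C -> C) -> B) -> B) -> ~C) -> A) -> ~A) -> C) -> C) -> A) -> ~B) -> A) -> A) -> ~C) -> B) -> A) -> A): 0.8 ≤ 0.8, so result = 1
(((((((((((((((((C -> C) -> B) -> B) -> ~C) -> A) -> ~A) -> C) -> C) -> A) -> ~B) -> A) -> A) -> ~C) -> B) -> A) -> A) -> A): 1 > 0.8, so result = 0.8
((((((((((((((((((C -> C) -> B) -> B) -> ~C) -> A) -> ~A) -> C) -> C) -> A) -> ~B) -> A) -> A) -> ~C) -> B) -> A) -> A) -> A) -> C): 0.8 > 0.1, so result = 0.1

0.10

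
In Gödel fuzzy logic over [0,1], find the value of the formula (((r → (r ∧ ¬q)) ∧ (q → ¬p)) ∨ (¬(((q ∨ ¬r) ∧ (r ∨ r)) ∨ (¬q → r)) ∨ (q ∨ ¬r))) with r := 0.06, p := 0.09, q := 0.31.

¬q: Gödel ¬ of 0.31 = 0 (operand ≠ 0)
(r ∧ ¬q) = min(0.06, 0) = 0
(r → (r ∧ ¬q)): 0.06 > 0, so result = 0
¬p: Gödel ¬ of 0.09 = 0 (operand ≠ 0)
(q → ¬p): 0.31 > 0, so result = 0
((r → (r ∧ ¬q)) ∧ (q → ¬p)) = min(0, 0) = 0
¬r: Gödel ¬ of 0.06 = 0 (operand ≠ 0)
(q ∨ ¬r) = max(0.31, 0) = 0.31
(r ∨ r) = max(0.06, 0.06) = 0.06
((q ∨ ¬r) ∧ (r ∨ r)) = min(0.31, 0.06) = 0.06
¬q: Gödel ¬ of 0.31 = 0 (operand ≠ 0)
(¬q → r): 0 ≤ 0.06, so result = 1
(((q ∨ ¬r) ∧ (r ∨ r)) ∨ (¬q → r)) = max(0.06, 1) = 1
¬(((q ∨ ¬r) ∧ (r ∨ r)) ∨ (¬q → r)): Gödel ¬ of 1 = 0 (operand ≠ 0)
¬r: Gödel ¬ of 0.06 = 0 (operand ≠ 0)
(q ∨ ¬r) = max(0.31, 0) = 0.31
(¬(((q ∨ ¬r) ∧ (r ∨ r)) ∨ (¬q → r)) ∨ (q ∨ ¬r)) = max(0, 0.31) = 0.31
(((r → (r ∧ ¬q)) ∧ (q → ¬p)) ∨ (¬(((q ∨ ¬r) ∧ (r ∨ r)) ∨ (¬q → r)) ∨ (q ∨ ¬r))) = max(0, 0.31) = 0.31

0.31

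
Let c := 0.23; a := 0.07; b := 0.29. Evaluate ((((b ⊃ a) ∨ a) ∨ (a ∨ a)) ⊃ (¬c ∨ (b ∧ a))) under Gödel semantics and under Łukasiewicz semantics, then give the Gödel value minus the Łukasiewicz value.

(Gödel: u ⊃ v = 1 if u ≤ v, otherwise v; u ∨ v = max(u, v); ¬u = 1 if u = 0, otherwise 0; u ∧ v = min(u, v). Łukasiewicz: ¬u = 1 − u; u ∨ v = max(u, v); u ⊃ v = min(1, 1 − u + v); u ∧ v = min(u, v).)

0.01

Gödel evaluation:
  (b ⊃ a): 0.29 > 0.07, so result = 0.07
  ((b ⊃ a) ∨ a) = max(0.07, 0.07) = 0.07
  (a ∨ a) = max(0.07, 0.07) = 0.07
  (((b ⊃ a) ∨ a) ∨ (a ∨ a)) = max(0.07, 0.07) = 0.07
  ¬c: Gödel ¬ of 0.23 = 0 (operand ≠ 0)
  (b ∧ a) = min(0.29, 0.07) = 0.07
  (¬c ∨ (b ∧ a)) = max(0, 0.07) = 0.07
  ((((b ⊃ a) ∨ a) ∨ (a ∨ a)) ⊃ (¬c ∨ (b ∧ a))): 0.07 ≤ 0.07, so result = 1
  Gödel value = 1
Łukasiewicz evaluation:
  (b ⊃ a): min(1, 1 − 0.29 + 0.07) = 0.78
  ((b ⊃ a) ∨ a) = max(0.78, 0.07) = 0.78
  (a ∨ a) = max(0.07, 0.07) = 0.07
  (((b ⊃ a) ∨ a) ∨ (a ∨ a)) = max(0.78, 0.07) = 0.78
  ¬c: Łukasiewicz ¬ gives 1 − 0.23 = 0.77
  (b ∧ a) = min(0.29, 0.07) = 0.07
  (¬c ∨ (b ∧ a)) = max(0.77, 0.07) = 0.77
  ((((b ⊃ a) ∨ a) ∨ (a ∨ a)) ⊃ (¬c ∨ (b ∧ a))): min(1, 1 − 0.78 + 0.77) = 0.99
  Łukasiewicz value = 0.99
Difference: 1 − 0.99 = 0.01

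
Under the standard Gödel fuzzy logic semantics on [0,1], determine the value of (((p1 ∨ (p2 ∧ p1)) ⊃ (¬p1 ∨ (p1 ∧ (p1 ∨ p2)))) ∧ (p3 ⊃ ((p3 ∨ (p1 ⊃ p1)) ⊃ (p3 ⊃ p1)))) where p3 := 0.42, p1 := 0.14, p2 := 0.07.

(p2 ∧ p1) = min(0.07, 0.14) = 0.07
(p1 ∨ (p2 ∧ p1)) = max(0.14, 0.07) = 0.14
¬p1: Gödel ¬ of 0.14 = 0 (operand ≠ 0)
(p1 ∨ p2) = max(0.14, 0.07) = 0.14
(p1 ∧ (p1 ∨ p2)) = min(0.14, 0.14) = 0.14
(¬p1 ∨ (p1 ∧ (p1 ∨ p2))) = max(0, 0.14) = 0.14
((p1 ∨ (p2 ∧ p1)) ⊃ (¬p1 ∨ (p1 ∧ (p1 ∨ p2)))): 0.14 ≤ 0.14, so result = 1
(p1 ⊃ p1): 0.14 ≤ 0.14, so result = 1
(p3 ∨ (p1 ⊃ p1)) = max(0.42, 1) = 1
(p3 ⊃ p1): 0.42 > 0.14, so result = 0.14
((p3 ∨ (p1 ⊃ p1)) ⊃ (p3 ⊃ p1)): 1 > 0.14, so result = 0.14
(p3 ⊃ ((p3 ∨ (p1 ⊃ p1)) ⊃ (p3 ⊃ p1))): 0.42 > 0.14, so result = 0.14
(((p1 ∨ (p2 ∧ p1)) ⊃ (¬p1 ∨ (p1 ∧ (p1 ∨ p2)))) ∧ (p3 ⊃ ((p3 ∨ (p1 ⊃ p1)) ⊃ (p3 ⊃ p1)))) = min(1, 0.14) = 0.14

0.14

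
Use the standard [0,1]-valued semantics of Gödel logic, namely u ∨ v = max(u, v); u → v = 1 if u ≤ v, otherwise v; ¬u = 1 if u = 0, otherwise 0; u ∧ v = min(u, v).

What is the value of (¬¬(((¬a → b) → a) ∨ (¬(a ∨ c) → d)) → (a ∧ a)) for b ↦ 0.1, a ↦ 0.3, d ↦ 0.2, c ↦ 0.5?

¬a: Gödel ¬ of 0.3 = 0 (operand ≠ 0)
(¬a → b): 0 ≤ 0.1, so result = 1
((¬a → b) → a): 1 > 0.3, so result = 0.3
(a ∨ c) = max(0.3, 0.5) = 0.5
¬(a ∨ c): Gödel ¬ of 0.5 = 0 (operand ≠ 0)
(¬(a ∨ c) → d): 0 ≤ 0.2, so result = 1
(((¬a → b) → a) ∨ (¬(a ∨ c) → d)) = max(0.3, 1) = 1
¬(((¬a → b) → a) ∨ (¬(a ∨ c) → d)): Gödel ¬ of 1 = 0 (operand ≠ 0)
¬¬(((¬a → b) → a) ∨ (¬(a ∨ c) → d)): Gödel ¬ of 0 = 1 (operand is 0)
(a ∧ a) = min(0.3, 0.3) = 0.3
(¬¬(((¬a → b) → a) ∨ (¬(a ∨ c) → d)) → (a ∧ a)): 1 > 0.3, so result = 0.3

0.30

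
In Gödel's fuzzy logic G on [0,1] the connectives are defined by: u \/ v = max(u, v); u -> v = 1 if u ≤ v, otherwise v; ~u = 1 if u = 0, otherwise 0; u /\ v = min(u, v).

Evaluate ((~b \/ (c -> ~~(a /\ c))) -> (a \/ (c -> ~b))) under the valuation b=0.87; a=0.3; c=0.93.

0.30

~b: Gödel ¬ of 0.87 = 0 (operand ≠ 0)
(a /\ c) = min(0.3, 0.93) = 0.3
~(a /\ c): Gödel ¬ of 0.3 = 0 (operand ≠ 0)
~~(a /\ c): Gödel ¬ of 0 = 1 (operand is 0)
(c -> ~~(a /\ c)): 0.93 ≤ 1, so result = 1
(~b \/ (c -> ~~(a /\ c))) = max(0, 1) = 1
~b: Gödel ¬ of 0.87 = 0 (operand ≠ 0)
(c -> ~b): 0.93 > 0, so result = 0
(a \/ (c -> ~b)) = max(0.3, 0) = 0.3
((~b \/ (c -> ~~(a /\ c))) -> (a \/ (c -> ~b))): 1 > 0.3, so result = 0.3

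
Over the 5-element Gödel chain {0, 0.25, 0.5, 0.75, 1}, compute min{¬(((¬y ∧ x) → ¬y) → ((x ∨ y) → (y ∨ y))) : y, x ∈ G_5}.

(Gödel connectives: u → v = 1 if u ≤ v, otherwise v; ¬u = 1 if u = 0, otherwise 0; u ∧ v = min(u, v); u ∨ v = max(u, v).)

The minimum is attained at y = 0, x = 0:
  ¬y: Gödel ¬ of 0 = 1 (operand is 0)
  (¬y ∧ x) = min(1, 0) = 0
  ¬y: Gödel ¬ of 0 = 1 (operand is 0)
  ((¬y ∧ x) → ¬y): 0 ≤ 1, so result = 1
  (x ∨ y) = max(0, 0) = 0
  (y ∨ y) = max(0, 0) = 0
  ((x ∨ y) → (y ∨ y)): 0 ≤ 0, so result = 1
  (((¬y ∧ x) → ¬y) → ((x ∨ y) → (y ∨ y))): 1 ≤ 1, so result = 1
  ¬(((¬y ∧ x) → ¬y) → ((x ∨ y) → (y ∨ y))): Gödel ¬ of 1 = 0 (operand ≠ 0)
Checking all 25 assignments confirms none give a value below 0.00.

0.00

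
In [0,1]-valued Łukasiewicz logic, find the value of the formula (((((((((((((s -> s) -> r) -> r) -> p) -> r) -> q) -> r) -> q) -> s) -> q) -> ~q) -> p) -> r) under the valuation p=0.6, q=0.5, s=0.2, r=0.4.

0.40

(s -> s): min(1, 1 − 0.2 + 0.2) = 1
((s -> s) -> r): min(1, 1 − 1 + 0.4) = 0.4
(((s -> s) -> r) -> r): min(1, 1 − 0.4 + 0.4) = 1
((((s -> s) -> r) -> r) -> p): min(1, 1 − 1 + 0.6) = 0.6
(((((s -> s) -> r) -> r) -> p) -> r): min(1, 1 − 0.6 + 0.4) = 0.8
((((((s -> s) -> r) -> r) -> p) -> r) -> q): min(1, 1 − 0.8 + 0.5) = 0.7
(((((((s -> s) -> r) -> r) -> p) -> r) -> q) -> r): min(1, 1 − 0.7 + 0.4) = 0.7
((((((((s -> s) -> r) -> r) -> p) -> r) -> q) -> r) -> q): min(1, 1 − 0.7 + 0.5) = 0.8
(((((((((s -> s) -> r) -> r) -> p) -> r) -> q) -> r) -> q) -> s): min(1, 1 − 0.8 + 0.2) = 0.4
((((((((((s -> s) -> r) -> r) -> p) -> r) -> q) -> r) -> q) -> s) -> q): min(1, 1 − 0.4 + 0.5) = 1
~q: Łukasiewicz ¬ gives 1 − 0.5 = 0.5
(((((((((((s -> s) -> r) -> r) -> p) -> r) -> q) -> r) -> q) -> s) -> q) -> ~q): min(1, 1 − 1 + 0.5) = 0.5
((((((((((((s -> s) -> r) -> r) -> p) -> r) -> q) -> r) -> q) -> s) -> q) -> ~q) -> p): min(1, 1 − 0.5 + 0.6) = 1
(((((((((((((s -> s) -> r) -> r) -> p) -> r) -> q) -> r) -> q) -> s) -> q) -> ~q) -> p) -> r): min(1, 1 − 1 + 0.4) = 0.4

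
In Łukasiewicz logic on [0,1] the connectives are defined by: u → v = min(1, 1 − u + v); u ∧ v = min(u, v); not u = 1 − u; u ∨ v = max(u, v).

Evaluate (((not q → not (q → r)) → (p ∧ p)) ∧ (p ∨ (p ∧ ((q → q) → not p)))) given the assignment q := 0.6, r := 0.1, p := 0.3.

0.30

not q: Łukasiewicz ¬ gives 1 − 0.6 = 0.4
(q → r): min(1, 1 − 0.6 + 0.1) = 0.5
not (q → r): Łukasiewicz ¬ gives 1 − 0.5 = 0.5
(not q → not (q → r)): min(1, 1 − 0.4 + 0.5) = 1
(p ∧ p) = min(0.3, 0.3) = 0.3
((not q → not (q → r)) → (p ∧ p)): min(1, 1 − 1 + 0.3) = 0.3
(q → q): min(1, 1 − 0.6 + 0.6) = 1
not p: Łukasiewicz ¬ gives 1 − 0.3 = 0.7
((q → q) → not p): min(1, 1 − 1 + 0.7) = 0.7
(p ∧ ((q → q) → not p)) = min(0.3, 0.7) = 0.3
(p ∨ (p ∧ ((q → q) → not p))) = max(0.3, 0.3) = 0.3
(((not q → not (q → r)) → (p ∧ p)) ∧ (p ∨ (p ∧ ((q → q) → not p)))) = min(0.3, 0.3) = 0.3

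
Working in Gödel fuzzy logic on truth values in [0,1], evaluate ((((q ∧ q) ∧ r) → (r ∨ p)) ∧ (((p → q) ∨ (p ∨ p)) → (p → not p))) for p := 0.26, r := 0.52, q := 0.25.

0.00

(q ∧ q) = min(0.25, 0.25) = 0.25
((q ∧ q) ∧ r) = min(0.25, 0.52) = 0.25
(r ∨ p) = max(0.52, 0.26) = 0.52
(((q ∧ q) ∧ r) → (r ∨ p)): 0.25 ≤ 0.52, so result = 1
(p → q): 0.26 > 0.25, so result = 0.25
(p ∨ p) = max(0.26, 0.26) = 0.26
((p → q) ∨ (p ∨ p)) = max(0.25, 0.26) = 0.26
not p: Gödel ¬ of 0.26 = 0 (operand ≠ 0)
(p → not p): 0.26 > 0, so result = 0
(((p → q) ∨ (p ∨ p)) → (p → not p)): 0.26 > 0, so result = 0
((((q ∧ q) ∧ r) → (r ∨ p)) ∧ (((p → q) ∨ (p ∨ p)) → (p → not p))) = min(1, 0) = 0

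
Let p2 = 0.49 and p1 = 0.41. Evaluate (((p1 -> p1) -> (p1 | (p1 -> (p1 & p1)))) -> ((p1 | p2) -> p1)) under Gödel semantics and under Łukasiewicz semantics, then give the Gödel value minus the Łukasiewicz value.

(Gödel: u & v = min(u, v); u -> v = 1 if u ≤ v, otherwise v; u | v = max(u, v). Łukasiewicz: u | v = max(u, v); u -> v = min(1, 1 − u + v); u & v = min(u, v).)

Gödel evaluation:
  (p1 -> p1): 0.41 ≤ 0.41, so result = 1
  (p1 & p1) = min(0.41, 0.41) = 0.41
  (p1 -> (p1 & p1)): 0.41 ≤ 0.41, so result = 1
  (p1 | (p1 -> (p1 & p1))) = max(0.41, 1) = 1
  ((p1 -> p1) -> (p1 | (p1 -> (p1 & p1)))): 1 ≤ 1, so result = 1
  (p1 | p2) = max(0.41, 0.49) = 0.49
  ((p1 | p2) -> p1): 0.49 > 0.41, so result = 0.41
  (((p1 -> p1) -> (p1 | (p1 -> (p1 & p1)))) -> ((p1 | p2) -> p1)): 1 > 0.41, so result = 0.41
  Gödel value = 0.41
Łukasiewicz evaluation:
  (p1 -> p1): min(1, 1 − 0.41 + 0.41) = 1
  (p1 & p1) = min(0.41, 0.41) = 0.41
  (p1 -> (p1 & p1)): min(1, 1 − 0.41 + 0.41) = 1
  (p1 | (p1 -> (p1 & p1))) = max(0.41, 1) = 1
  ((p1 -> p1) -> (p1 | (p1 -> (p1 & p1)))): min(1, 1 − 1 + 1) = 1
  (p1 | p2) = max(0.41, 0.49) = 0.49
  ((p1 | p2) -> p1): min(1, 1 − 0.49 + 0.41) = 0.92
  (((p1 -> p1) -> (p1 | (p1 -> (p1 & p1)))) -> ((p1 | p2) -> p1)): min(1, 1 − 1 + 0.92) = 0.92
  Łukasiewicz value = 0.92
Difference: 0.41 − 0.92 = -0.51

-0.51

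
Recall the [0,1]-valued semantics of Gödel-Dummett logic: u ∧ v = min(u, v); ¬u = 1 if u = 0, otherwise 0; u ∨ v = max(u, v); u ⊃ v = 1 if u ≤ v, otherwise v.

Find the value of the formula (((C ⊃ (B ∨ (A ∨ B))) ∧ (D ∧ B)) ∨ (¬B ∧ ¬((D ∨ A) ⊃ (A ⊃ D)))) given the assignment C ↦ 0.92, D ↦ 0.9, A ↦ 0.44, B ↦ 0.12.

0.12

(A ∨ B) = max(0.44, 0.12) = 0.44
(B ∨ (A ∨ B)) = max(0.12, 0.44) = 0.44
(C ⊃ (B ∨ (A ∨ B))): 0.92 > 0.44, so result = 0.44
(D ∧ B) = min(0.9, 0.12) = 0.12
((C ⊃ (B ∨ (A ∨ B))) ∧ (D ∧ B)) = min(0.44, 0.12) = 0.12
¬B: Gödel ¬ of 0.12 = 0 (operand ≠ 0)
(D ∨ A) = max(0.9, 0.44) = 0.9
(A ⊃ D): 0.44 ≤ 0.9, so result = 1
((D ∨ A) ⊃ (A ⊃ D)): 0.9 ≤ 1, so result = 1
¬((D ∨ A) ⊃ (A ⊃ D)): Gödel ¬ of 1 = 0 (operand ≠ 0)
(¬B ∧ ¬((D ∨ A) ⊃ (A ⊃ D))) = min(0, 0) = 0
(((C ⊃ (B ∨ (A ∨ B))) ∧ (D ∧ B)) ∨ (¬B ∧ ¬((D ∨ A) ⊃ (A ⊃ D)))) = max(0.12, 0) = 0.12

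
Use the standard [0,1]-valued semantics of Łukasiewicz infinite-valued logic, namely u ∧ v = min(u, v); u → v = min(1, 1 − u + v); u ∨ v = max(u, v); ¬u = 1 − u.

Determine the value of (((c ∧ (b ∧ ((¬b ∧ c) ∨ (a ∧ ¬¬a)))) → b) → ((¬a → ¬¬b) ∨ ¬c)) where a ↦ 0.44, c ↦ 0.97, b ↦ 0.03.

¬b: Łukasiewicz ¬ gives 1 − 0.03 = 0.97
(¬b ∧ c) = min(0.97, 0.97) = 0.97
¬a: Łukasiewicz ¬ gives 1 − 0.44 = 0.56
¬¬a: Łukasiewicz ¬ gives 1 − 0.56 = 0.44
(a ∧ ¬¬a) = min(0.44, 0.44) = 0.44
((¬b ∧ c) ∨ (a ∧ ¬¬a)) = max(0.97, 0.44) = 0.97
(b ∧ ((¬b ∧ c) ∨ (a ∧ ¬¬a))) = min(0.03, 0.97) = 0.03
(c ∧ (b ∧ ((¬b ∧ c) ∨ (a ∧ ¬¬a)))) = min(0.97, 0.03) = 0.03
((c ∧ (b ∧ ((¬b ∧ c) ∨ (a ∧ ¬¬a)))) → b): min(1, 1 − 0.03 + 0.03) = 1
¬a: Łukasiewicz ¬ gives 1 − 0.44 = 0.56
¬b: Łukasiewicz ¬ gives 1 − 0.03 = 0.97
¬¬b: Łukasiewicz ¬ gives 1 − 0.97 = 0.03
(¬a → ¬¬b): min(1, 1 − 0.56 + 0.03) = 0.47
¬c: Łukasiewicz ¬ gives 1 − 0.97 = 0.03
((¬a → ¬¬b) ∨ ¬c) = max(0.47, 0.03) = 0.47
(((c ∧ (b ∧ ((¬b ∧ c) ∨ (a ∧ ¬¬a)))) → b) → ((¬a → ¬¬b) ∨ ¬c)): min(1, 1 − 1 + 0.47) = 0.47

0.47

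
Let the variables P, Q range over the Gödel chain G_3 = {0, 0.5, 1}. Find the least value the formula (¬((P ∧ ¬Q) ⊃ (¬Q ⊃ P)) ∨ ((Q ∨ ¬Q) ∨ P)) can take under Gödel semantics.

The minimum is attained at P = 0, Q = 0.5:
  ¬Q: Gödel ¬ of 0.5 = 0 (operand ≠ 0)
  (P ∧ ¬Q) = min(0, 0) = 0
  ¬Q: Gödel ¬ of 0.5 = 0 (operand ≠ 0)
  (¬Q ⊃ P): 0 ≤ 0, so result = 1
  ((P ∧ ¬Q) ⊃ (¬Q ⊃ P)): 0 ≤ 1, so result = 1
  ¬((P ∧ ¬Q) ⊃ (¬Q ⊃ P)): Gödel ¬ of 1 = 0 (operand ≠ 0)
  ¬Q: Gödel ¬ of 0.5 = 0 (operand ≠ 0)
  (Q ∨ ¬Q) = max(0.5, 0) = 0.5
  ((Q ∨ ¬Q) ∨ P) = max(0.5, 0) = 0.5
  (¬((P ∧ ¬Q) ⊃ (¬Q ⊃ P)) ∨ ((Q ∨ ¬Q) ∨ P)) = max(0, 0.5) = 0.5
Checking all 9 assignments confirms none give a value below 0.50.

0.50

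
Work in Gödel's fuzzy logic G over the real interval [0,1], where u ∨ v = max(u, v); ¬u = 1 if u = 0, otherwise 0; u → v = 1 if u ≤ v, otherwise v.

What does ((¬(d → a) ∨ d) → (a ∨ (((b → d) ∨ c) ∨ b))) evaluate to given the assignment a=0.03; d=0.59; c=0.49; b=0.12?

(d → a): 0.59 > 0.03, so result = 0.03
¬(d → a): Gödel ¬ of 0.03 = 0 (operand ≠ 0)
(¬(d → a) ∨ d) = max(0, 0.59) = 0.59
(b → d): 0.12 ≤ 0.59, so result = 1
((b → d) ∨ c) = max(1, 0.49) = 1
(((b → d) ∨ c) ∨ b) = max(1, 0.12) = 1
(a ∨ (((b → d) ∨ c) ∨ b)) = max(0.03, 1) = 1
((¬(d → a) ∨ d) → (a ∨ (((b → d) ∨ c) ∨ b))): 0.59 ≤ 1, so result = 1

1.00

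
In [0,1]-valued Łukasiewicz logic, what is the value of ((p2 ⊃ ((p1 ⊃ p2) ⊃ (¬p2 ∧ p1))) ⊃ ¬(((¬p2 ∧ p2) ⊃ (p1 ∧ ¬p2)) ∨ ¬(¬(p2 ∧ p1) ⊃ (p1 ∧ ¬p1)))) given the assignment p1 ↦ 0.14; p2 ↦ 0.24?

(p1 ⊃ p2): min(1, 1 − 0.14 + 0.24) = 1
¬p2: Łukasiewicz ¬ gives 1 − 0.24 = 0.76
(¬p2 ∧ p1) = min(0.76, 0.14) = 0.14
((p1 ⊃ p2) ⊃ (¬p2 ∧ p1)): min(1, 1 − 1 + 0.14) = 0.14
(p2 ⊃ ((p1 ⊃ p2) ⊃ (¬p2 ∧ p1))): min(1, 1 − 0.24 + 0.14) = 0.9
¬p2: Łukasiewicz ¬ gives 1 − 0.24 = 0.76
(¬p2 ∧ p2) = min(0.76, 0.24) = 0.24
¬p2: Łukasiewicz ¬ gives 1 − 0.24 = 0.76
(p1 ∧ ¬p2) = min(0.14, 0.76) = 0.14
((¬p2 ∧ p2) ⊃ (p1 ∧ ¬p2)): min(1, 1 − 0.24 + 0.14) = 0.9
(p2 ∧ p1) = min(0.24, 0.14) = 0.14
¬(p2 ∧ p1): Łukasiewicz ¬ gives 1 − 0.14 = 0.86
¬p1: Łukasiewicz ¬ gives 1 − 0.14 = 0.86
(p1 ∧ ¬p1) = min(0.14, 0.86) = 0.14
(¬(p2 ∧ p1) ⊃ (p1 ∧ ¬p1)): min(1, 1 − 0.86 + 0.14) = 0.28
¬(¬(p2 ∧ p1) ⊃ (p1 ∧ ¬p1)): Łukasiewicz ¬ gives 1 − 0.28 = 0.72
(((¬p2 ∧ p2) ⊃ (p1 ∧ ¬p2)) ∨ ¬(¬(p2 ∧ p1) ⊃ (p1 ∧ ¬p1))) = max(0.9, 0.72) = 0.9
¬(((¬p2 ∧ p2) ⊃ (p1 ∧ ¬p2)) ∨ ¬(¬(p2 ∧ p1) ⊃ (p1 ∧ ¬p1))): Łukasiewicz ¬ gives 1 − 0.9 = 0.1
((p2 ⊃ ((p1 ⊃ p2) ⊃ (¬p2 ∧ p1))) ⊃ ¬(((¬p2 ∧ p2) ⊃ (p1 ∧ ¬p2)) ∨ ¬(¬(p2 ∧ p1) ⊃ (p1 ∧ ¬p1)))): min(1, 1 − 0.9 + 0.1) = 0.2

0.20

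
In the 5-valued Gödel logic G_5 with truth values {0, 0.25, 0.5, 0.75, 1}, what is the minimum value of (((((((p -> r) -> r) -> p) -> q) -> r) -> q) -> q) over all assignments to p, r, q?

The minimum is attained at p = 0, r = 0, q = 0.25:
  (p -> r): 0 ≤ 0, so result = 1
  ((p -> r) -> r): 1 > 0, so result = 0
  (((p -> r) -> r) -> p): 0 ≤ 0, so result = 1
  ((((p -> r) -> r) -> p) -> q): 1 > 0.25, so result = 0.25
  (((((p -> r) -> r) -> p) -> q) -> r): 0.25 > 0, so result = 0
  ((((((p -> r) -> r) -> p) -> q) -> r) -> q): 0 ≤ 0.25, so result = 1
  (((((((p -> r) -> r) -> p) -> q) -> r) -> q) -> q): 1 > 0.25, so result = 0.25
Checking all 125 assignments confirms none give a value below 0.25.

0.25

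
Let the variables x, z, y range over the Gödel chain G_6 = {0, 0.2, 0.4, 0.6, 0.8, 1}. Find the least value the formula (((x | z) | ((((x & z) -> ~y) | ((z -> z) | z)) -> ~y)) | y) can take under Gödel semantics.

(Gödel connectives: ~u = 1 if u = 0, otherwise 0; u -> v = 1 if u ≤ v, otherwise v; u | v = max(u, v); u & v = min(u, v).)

0.20

The minimum is attained at x = 0, z = 0, y = 0.2:
  (x | z) = max(0, 0) = 0
  (x & z) = min(0, 0) = 0
  ~y: Gödel ¬ of 0.2 = 0 (operand ≠ 0)
  ((x & z) -> ~y): 0 ≤ 0, so result = 1
  (z -> z): 0 ≤ 0, so result = 1
  ((z -> z) | z) = max(1, 0) = 1
  (((x & z) -> ~y) | ((z -> z) | z)) = max(1, 1) = 1
  ~y: Gödel ¬ of 0.2 = 0 (operand ≠ 0)
  ((((x & z) -> ~y) | ((z -> z) | z)) -> ~y): 1 > 0, so result = 0
  ((x | z) | ((((x & z) -> ~y) | ((z -> z) | z)) -> ~y)) = max(0, 0) = 0
  (((x | z) | ((((x & z) -> ~y) | ((z -> z) | z)) -> ~y)) | y) = max(0, 0.2) = 0.2
Checking all 216 assignments confirms none give a value below 0.20.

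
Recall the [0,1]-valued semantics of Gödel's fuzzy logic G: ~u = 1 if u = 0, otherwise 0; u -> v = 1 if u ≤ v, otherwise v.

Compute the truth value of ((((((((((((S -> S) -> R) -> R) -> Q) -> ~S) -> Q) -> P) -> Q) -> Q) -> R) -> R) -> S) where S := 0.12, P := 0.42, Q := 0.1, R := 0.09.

(S -> S): 0.12 ≤ 0.12, so result = 1
((S -> S) -> R): 1 > 0.09, so result = 0.09
(((S -> S) -> R) -> R): 0.09 ≤ 0.09, so result = 1
((((S -> S) -> R) -> R) -> Q): 1 > 0.1, so result = 0.1
~S: Gödel ¬ of 0.12 = 0 (operand ≠ 0)
(((((S -> S) -> R) -> R) -> Q) -> ~S): 0.1 > 0, so result = 0
((((((S -> S) -> R) -> R) -> Q) -> ~S) -> Q): 0 ≤ 0.1, so result = 1
(((((((S -> S) -> R) -> R) -> Q) -> ~S) -> Q) -> P): 1 > 0.42, so result = 0.42
((((((((S -> S) -> R) -> R) -> Q) -> ~S) -> Q) -> P) -> Q): 0.42 > 0.1, so result = 0.1
(((((((((S -> S) -> R) -> R) -> Q) -> ~S) -> Q) -> P) -> Q) -> Q): 0.1 ≤ 0.1, so result = 1
((((((((((S -> S) -> R) -> R) -> Q) -> ~S) -> Q) -> P) -> Q) -> Q) -> R): 1 > 0.09, so result = 0.09
(((((((((((S -> S) -> R) -> R) -> Q) -> ~S) -> Q) -> P) -> Q) -> Q) -> R) -> R): 0.09 ≤ 0.09, so result = 1
((((((((((((S -> S) -> R) -> R) -> Q) -> ~S) -> Q) -> P) -> Q) -> Q) -> R) -> R) -> S): 1 > 0.12, so result = 0.12

0.12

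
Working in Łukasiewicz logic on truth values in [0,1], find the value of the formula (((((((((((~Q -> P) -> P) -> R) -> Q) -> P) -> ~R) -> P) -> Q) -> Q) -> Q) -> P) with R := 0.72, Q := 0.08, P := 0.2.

~Q: Łukasiewicz ¬ gives 1 − 0.08 = 0.92
(~Q -> P): min(1, 1 − 0.92 + 0.2) = 0.28
((~Q -> P) -> P): min(1, 1 − 0.28 + 0.2) = 0.92
(((~Q -> P) -> P) -> R): min(1, 1 − 0.92 + 0.72) = 0.8
((((~Q -> P) -> P) -> R) -> Q): min(1, 1 − 0.8 + 0.08) = 0.28
(((((~Q -> P) -> P) -> R) -> Q) -> P): min(1, 1 − 0.28 + 0.2) = 0.92
~R: Łukasiewicz ¬ gives 1 − 0.72 = 0.28
((((((~Q -> P) -> P) -> R) -> Q) -> P) -> ~R): min(1, 1 − 0.92 + 0.28) = 0.36
(((((((~Q -> P) -> P) -> R) -> Q) -> P) -> ~R) -> P): min(1, 1 − 0.36 + 0.2) = 0.84
((((((((~Q -> P) -> P) -> R) -> Q) -> P) -> ~R) -> P) -> Q): min(1, 1 − 0.84 + 0.08) = 0.24
(((((((((~Q -> P) -> P) -> R) -> Q) -> P) -> ~R) -> P) -> Q) -> Q): min(1, 1 − 0.24 + 0.08) = 0.84
((((((((((~Q -> P) -> P) -> R) -> Q) -> P) -> ~R) -> P) -> Q) -> Q) -> Q): min(1, 1 − 0.84 + 0.08) = 0.24
(((((((((((~Q -> P) -> P) -> R) -> Q) -> P) -> ~R) -> P) -> Q) -> Q) -> Q) -> P): min(1, 1 − 0.24 + 0.2) = 0.96

0.96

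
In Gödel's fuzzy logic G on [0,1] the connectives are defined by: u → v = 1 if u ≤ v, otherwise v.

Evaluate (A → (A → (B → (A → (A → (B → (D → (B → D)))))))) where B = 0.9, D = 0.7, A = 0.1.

1.00

(B → D): 0.9 > 0.7, so result = 0.7
(D → (B → D)): 0.7 ≤ 0.7, so result = 1
(B → (D → (B → D))): 0.9 ≤ 1, so result = 1
(A → (B → (D → (B → D)))): 0.1 ≤ 1, so result = 1
(A → (A → (B → (D → (B → D))))): 0.1 ≤ 1, so result = 1
(B → (A → (A → (B → (D → (B → D)))))): 0.9 ≤ 1, so result = 1
(A → (B → (A → (A → (B → (D → (B → D))))))): 0.1 ≤ 1, so result = 1
(A → (A → (B → (A → (A → (B → (D → (B → D)))))))): 0.1 ≤ 1, so result = 1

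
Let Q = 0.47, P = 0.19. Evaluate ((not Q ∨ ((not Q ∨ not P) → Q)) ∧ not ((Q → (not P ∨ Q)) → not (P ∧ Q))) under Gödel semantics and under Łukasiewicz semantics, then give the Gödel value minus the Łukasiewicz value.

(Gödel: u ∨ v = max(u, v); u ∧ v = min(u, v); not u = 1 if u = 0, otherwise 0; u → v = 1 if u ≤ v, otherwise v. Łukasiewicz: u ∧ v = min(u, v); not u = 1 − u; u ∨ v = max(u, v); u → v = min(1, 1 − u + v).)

0.81

Gödel evaluation:
  not Q: Gödel ¬ of 0.47 = 0 (operand ≠ 0)
  not Q: Gödel ¬ of 0.47 = 0 (operand ≠ 0)
  not P: Gödel ¬ of 0.19 = 0 (operand ≠ 0)
  (not Q ∨ not P) = max(0, 0) = 0
  ((not Q ∨ not P) → Q): 0 ≤ 0.47, so result = 1
  (not Q ∨ ((not Q ∨ not P) → Q)) = max(0, 1) = 1
  not P: Gödel ¬ of 0.19 = 0 (operand ≠ 0)
  (not P ∨ Q) = max(0, 0.47) = 0.47
  (Q → (not P ∨ Q)): 0.47 ≤ 0.47, so result = 1
  (P ∧ Q) = min(0.19, 0.47) = 0.19
  not (P ∧ Q): Gödel ¬ of 0.19 = 0 (operand ≠ 0)
  ((Q → (not P ∨ Q)) → not (P ∧ Q)): 1 > 0, so result = 0
  not ((Q → (not P ∨ Q)) → not (P ∧ Q)): Gödel ¬ of 0 = 1 (operand is 0)
  ((not Q ∨ ((not Q ∨ not P) → Q)) ∧ not ((Q → (not P ∨ Q)) → not (P ∧ Q))) = min(1, 1) = 1
  Gödel value = 1
Łukasiewicz evaluation:
  not Q: Łukasiewicz ¬ gives 1 − 0.47 = 0.53
  not Q: Łukasiewicz ¬ gives 1 − 0.47 = 0.53
  not P: Łukasiewicz ¬ gives 1 − 0.19 = 0.81
  (not Q ∨ not P) = max(0.53, 0.81) = 0.81
  ((not Q ∨ not P) → Q): min(1, 1 − 0.81 + 0.47) = 0.66
  (not Q ∨ ((not Q ∨ not P) → Q)) = max(0.53, 0.66) = 0.66
  not P: Łukasiewicz ¬ gives 1 − 0.19 = 0.81
  (not P ∨ Q) = max(0.81, 0.47) = 0.81
  (Q → (not P ∨ Q)): min(1, 1 − 0.47 + 0.81) = 1
  (P ∧ Q) = min(0.19, 0.47) = 0.19
  not (P ∧ Q): Łukasiewicz ¬ gives 1 − 0.19 = 0.81
  ((Q → (not P ∨ Q)) → not (P ∧ Q)): min(1, 1 − 1 + 0.81) = 0.81
  not ((Q → (not P ∨ Q)) → not (P ∧ Q)): Łukasiewicz ¬ gives 1 − 0.81 = 0.19
  ((not Q ∨ ((not Q ∨ not P) → Q)) ∧ not ((Q → (not P ∨ Q)) → not (P ∧ Q))) = min(0.66, 0.19) = 0.19
  Łukasiewicz value = 0.19
Difference: 1 − 0.19 = 0.81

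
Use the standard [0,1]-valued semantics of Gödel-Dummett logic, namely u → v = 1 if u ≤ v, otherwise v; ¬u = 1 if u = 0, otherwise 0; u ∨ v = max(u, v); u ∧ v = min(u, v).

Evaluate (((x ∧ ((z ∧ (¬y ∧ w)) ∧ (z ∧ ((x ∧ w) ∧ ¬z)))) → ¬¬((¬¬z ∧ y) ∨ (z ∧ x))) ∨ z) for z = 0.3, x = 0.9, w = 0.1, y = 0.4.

¬y: Gödel ¬ of 0.4 = 0 (operand ≠ 0)
(¬y ∧ w) = min(0, 0.1) = 0
(z ∧ (¬y ∧ w)) = min(0.3, 0) = 0
(x ∧ w) = min(0.9, 0.1) = 0.1
¬z: Gödel ¬ of 0.3 = 0 (operand ≠ 0)
((x ∧ w) ∧ ¬z) = min(0.1, 0) = 0
(z ∧ ((x ∧ w) ∧ ¬z)) = min(0.3, 0) = 0
((z ∧ (¬y ∧ w)) ∧ (z ∧ ((x ∧ w) ∧ ¬z))) = min(0, 0) = 0
(x ∧ ((z ∧ (¬y ∧ w)) ∧ (z ∧ ((x ∧ w) ∧ ¬z)))) = min(0.9, 0) = 0
¬z: Gödel ¬ of 0.3 = 0 (operand ≠ 0)
¬¬z: Gödel ¬ of 0 = 1 (operand is 0)
(¬¬z ∧ y) = min(1, 0.4) = 0.4
(z ∧ x) = min(0.3, 0.9) = 0.3
((¬¬z ∧ y) ∨ (z ∧ x)) = max(0.4, 0.3) = 0.4
¬((¬¬z ∧ y) ∨ (z ∧ x)): Gödel ¬ of 0.4 = 0 (operand ≠ 0)
¬¬((¬¬z ∧ y) ∨ (z ∧ x)): Gödel ¬ of 0 = 1 (operand is 0)
((x ∧ ((z ∧ (¬y ∧ w)) ∧ (z ∧ ((x ∧ w) ∧ ¬z)))) → ¬¬((¬¬z ∧ y) ∨ (z ∧ x))): 0 ≤ 1, so result = 1
(((x ∧ ((z ∧ (¬y ∧ w)) ∧ (z ∧ ((x ∧ w) ∧ ¬z)))) → ¬¬((¬¬z ∧ y) ∨ (z ∧ x))) ∨ z) = max(1, 0.3) = 1

1.00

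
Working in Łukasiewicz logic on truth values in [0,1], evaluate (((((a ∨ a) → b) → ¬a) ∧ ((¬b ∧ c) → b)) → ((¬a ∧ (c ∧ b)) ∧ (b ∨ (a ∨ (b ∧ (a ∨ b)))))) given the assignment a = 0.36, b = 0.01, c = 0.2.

0.20

(a ∨ a) = max(0.36, 0.36) = 0.36
((a ∨ a) → b): min(1, 1 − 0.36 + 0.01) = 0.65
¬a: Łukasiewicz ¬ gives 1 − 0.36 = 0.64
(((a ∨ a) → b) → ¬a): min(1, 1 − 0.65 + 0.64) = 0.99
¬b: Łukasiewicz ¬ gives 1 − 0.01 = 0.99
(¬b ∧ c) = min(0.99, 0.2) = 0.2
((¬b ∧ c) → b): min(1, 1 − 0.2 + 0.01) = 0.81
((((a ∨ a) → b) → ¬a) ∧ ((¬b ∧ c) → b)) = min(0.99, 0.81) = 0.81
¬a: Łukasiewicz ¬ gives 1 − 0.36 = 0.64
(c ∧ b) = min(0.2, 0.01) = 0.01
(¬a ∧ (c ∧ b)) = min(0.64, 0.01) = 0.01
(a ∨ b) = max(0.36, 0.01) = 0.36
(b ∧ (a ∨ b)) = min(0.01, 0.36) = 0.01
(a ∨ (b ∧ (a ∨ b))) = max(0.36, 0.01) = 0.36
(b ∨ (a ∨ (b ∧ (a ∨ b)))) = max(0.01, 0.36) = 0.36
((¬a ∧ (c ∧ b)) ∧ (b ∨ (a ∨ (b ∧ (a ∨ b))))) = min(0.01, 0.36) = 0.01
(((((a ∨ a) → b) → ¬a) ∧ ((¬b ∧ c) → b)) → ((¬a ∧ (c ∧ b)) ∧ (b ∨ (a ∨ (b ∧ (a ∨ b)))))): min(1, 1 − 0.81 + 0.01) = 0.2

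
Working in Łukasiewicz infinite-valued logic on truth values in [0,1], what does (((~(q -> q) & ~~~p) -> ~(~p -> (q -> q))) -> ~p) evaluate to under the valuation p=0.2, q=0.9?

0.80

(q -> q): min(1, 1 − 0.9 + 0.9) = 1
~(q -> q): Łukasiewicz ¬ gives 1 − 1 = 0
~p: Łukasiewicz ¬ gives 1 − 0.2 = 0.8
~~p: Łukasiewicz ¬ gives 1 − 0.8 = 0.2
~~~p: Łukasiewicz ¬ gives 1 − 0.2 = 0.8
(~(q -> q) & ~~~p) = min(0, 0.8) = 0
~p: Łukasiewicz ¬ gives 1 − 0.2 = 0.8
(q -> q): min(1, 1 − 0.9 + 0.9) = 1
(~p -> (q -> q)): min(1, 1 − 0.8 + 1) = 1
~(~p -> (q -> q)): Łukasiewicz ¬ gives 1 − 1 = 0
((~(q -> q) & ~~~p) -> ~(~p -> (q -> q))): min(1, 1 − 0 + 0) = 1
~p: Łukasiewicz ¬ gives 1 − 0.2 = 0.8
(((~(q -> q) & ~~~p) -> ~(~p -> (q -> q))) -> ~p): min(1, 1 − 1 + 0.8) = 0.8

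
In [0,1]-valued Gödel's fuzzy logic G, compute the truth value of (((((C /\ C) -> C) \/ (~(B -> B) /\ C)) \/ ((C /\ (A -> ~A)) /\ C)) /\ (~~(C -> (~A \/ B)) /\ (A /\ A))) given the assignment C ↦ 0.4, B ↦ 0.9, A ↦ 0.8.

0.80

(C /\ C) = min(0.4, 0.4) = 0.4
((C /\ C) -> C): 0.4 ≤ 0.4, so result = 1
(B -> B): 0.9 ≤ 0.9, so result = 1
~(B -> B): Gödel ¬ of 1 = 0 (operand ≠ 0)
(~(B -> B) /\ C) = min(0, 0.4) = 0
(((C /\ C) -> C) \/ (~(B -> B) /\ C)) = max(1, 0) = 1
~A: Gödel ¬ of 0.8 = 0 (operand ≠ 0)
(A -> ~A): 0.8 > 0, so result = 0
(C /\ (A -> ~A)) = min(0.4, 0) = 0
((C /\ (A -> ~A)) /\ C) = min(0, 0.4) = 0
((((C /\ C) -> C) \/ (~(B -> B) /\ C)) \/ ((C /\ (A -> ~A)) /\ C)) = max(1, 0) = 1
~A: Gödel ¬ of 0.8 = 0 (operand ≠ 0)
(~A \/ B) = max(0, 0.9) = 0.9
(C -> (~A \/ B)): 0.4 ≤ 0.9, so result = 1
~(C -> (~A \/ B)): Gödel ¬ of 1 = 0 (operand ≠ 0)
~~(C -> (~A \/ B)): Gödel ¬ of 0 = 1 (operand is 0)
(A /\ A) = min(0.8, 0.8) = 0.8
(~~(C -> (~A \/ B)) /\ (A /\ A)) = min(1, 0.8) = 0.8
(((((C /\ C) -> C) \/ (~(B -> B) /\ C)) \/ ((C /\ (A -> ~A)) /\ C)) /\ (~~(C -> (~A \/ B)) /\ (A /\ A))) = min(1, 0.8) = 0.8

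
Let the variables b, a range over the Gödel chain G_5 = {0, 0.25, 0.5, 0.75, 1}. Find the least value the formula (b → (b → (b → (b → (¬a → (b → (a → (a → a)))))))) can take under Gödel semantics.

Every assignment gives 1. For instance at b = 0, a = 0:
  ¬a: Gödel ¬ of 0 = 1 (operand is 0)
  (a → a): 0 ≤ 0, so result = 1
  (a → (a → a)): 0 ≤ 1, so result = 1
  (b → (a → (a → a))): 0 ≤ 1, so result = 1
  (¬a → (b → (a → (a → a)))): 1 ≤ 1, so result = 1
  (b → (¬a → (b → (a → (a → a))))): 0 ≤ 1, so result = 1
  (b → (b → (¬a → (b → (a → (a → a)))))): 0 ≤ 1, so result = 1
  (b → (b → (b → (¬a → (b → (a → (a → a))))))): 0 ≤ 1, so result = 1
  (b → (b → (b → (b → (¬a → (b → (a → (a → a)))))))): 0 ≤ 1, so result = 1
All 25 assignments give value 1 — the formula is a G_5-tautology.

1.00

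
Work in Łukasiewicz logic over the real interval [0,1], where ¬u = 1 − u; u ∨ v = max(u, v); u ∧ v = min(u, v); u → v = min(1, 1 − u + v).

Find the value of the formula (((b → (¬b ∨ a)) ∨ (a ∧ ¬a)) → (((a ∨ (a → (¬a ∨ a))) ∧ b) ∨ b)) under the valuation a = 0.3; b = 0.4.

¬b: Łukasiewicz ¬ gives 1 − 0.4 = 0.6
(¬b ∨ a) = max(0.6, 0.3) = 0.6
(b → (¬b ∨ a)): min(1, 1 − 0.4 + 0.6) = 1
¬a: Łukasiewicz ¬ gives 1 − 0.3 = 0.7
(a ∧ ¬a) = min(0.3, 0.7) = 0.3
((b → (¬b ∨ a)) ∨ (a ∧ ¬a)) = max(1, 0.3) = 1
¬a: Łukasiewicz ¬ gives 1 − 0.3 = 0.7
(¬a ∨ a) = max(0.7, 0.3) = 0.7
(a → (¬a ∨ a)): min(1, 1 − 0.3 + 0.7) = 1
(a ∨ (a → (¬a ∨ a))) = max(0.3, 1) = 1
((a ∨ (a → (¬a ∨ a))) ∧ b) = min(1, 0.4) = 0.4
(((a ∨ (a → (¬a ∨ a))) ∧ b) ∨ b) = max(0.4, 0.4) = 0.4
(((b → (¬b ∨ a)) ∨ (a ∧ ¬a)) → (((a ∨ (a → (¬a ∨ a))) ∧ b) ∨ b)): min(1, 1 − 1 + 0.4) = 0.4

0.40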